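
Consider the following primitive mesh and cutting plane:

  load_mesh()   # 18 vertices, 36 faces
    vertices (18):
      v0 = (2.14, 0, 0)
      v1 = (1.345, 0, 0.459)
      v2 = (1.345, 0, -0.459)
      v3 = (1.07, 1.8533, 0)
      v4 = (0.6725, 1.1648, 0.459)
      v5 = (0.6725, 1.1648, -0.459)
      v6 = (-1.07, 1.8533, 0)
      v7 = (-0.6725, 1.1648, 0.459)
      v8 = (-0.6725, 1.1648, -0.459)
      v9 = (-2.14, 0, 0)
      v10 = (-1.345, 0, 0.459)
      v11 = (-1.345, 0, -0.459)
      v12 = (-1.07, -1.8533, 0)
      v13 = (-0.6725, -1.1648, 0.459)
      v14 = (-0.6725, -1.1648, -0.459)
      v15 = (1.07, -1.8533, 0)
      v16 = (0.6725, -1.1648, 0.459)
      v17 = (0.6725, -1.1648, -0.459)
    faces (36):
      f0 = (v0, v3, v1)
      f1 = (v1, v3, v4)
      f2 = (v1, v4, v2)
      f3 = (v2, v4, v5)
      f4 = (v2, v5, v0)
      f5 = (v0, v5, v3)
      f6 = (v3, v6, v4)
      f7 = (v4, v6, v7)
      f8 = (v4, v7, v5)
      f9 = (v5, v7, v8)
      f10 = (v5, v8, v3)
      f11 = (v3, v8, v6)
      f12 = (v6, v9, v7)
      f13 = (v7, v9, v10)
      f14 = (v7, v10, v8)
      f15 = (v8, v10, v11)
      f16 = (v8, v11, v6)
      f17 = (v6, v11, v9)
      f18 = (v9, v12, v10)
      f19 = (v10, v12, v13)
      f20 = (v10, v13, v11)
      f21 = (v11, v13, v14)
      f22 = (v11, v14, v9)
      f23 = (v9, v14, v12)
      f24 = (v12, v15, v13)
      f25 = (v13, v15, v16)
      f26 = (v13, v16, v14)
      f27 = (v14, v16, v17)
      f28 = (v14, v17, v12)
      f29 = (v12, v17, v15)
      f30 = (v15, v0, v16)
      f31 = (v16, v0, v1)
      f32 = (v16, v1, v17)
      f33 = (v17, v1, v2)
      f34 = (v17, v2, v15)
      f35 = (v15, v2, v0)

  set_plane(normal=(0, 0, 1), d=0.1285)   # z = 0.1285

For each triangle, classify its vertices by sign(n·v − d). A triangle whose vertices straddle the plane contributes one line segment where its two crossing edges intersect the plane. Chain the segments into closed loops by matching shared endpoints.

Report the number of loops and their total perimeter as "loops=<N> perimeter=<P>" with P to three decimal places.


Straddling triangles (24 of 36):
  (v0,v3,v1) [--+] → (1.14699, 1.33446, 0.1285)–(1.91743, 0, 0.1285)  len=1.5409
  (v1,v3,v4) [+-+] → (1.14699, 1.33446, 0.1285)–(0.958717, 1.66055, 0.1285)  len=0.3765
  (v1,v4,v2) [++-] → (0.914615, 0.745447, 0.1285)–(1.345, 0, 0.1285)  len=0.8608
  (v2,v4,v5) [-+-] → (0.914615, 0.745447, 0.1285)–(0.6725, 1.1648, 0.1285)  len=0.4842
  (v3,v6,v4) [--+] → (-0.582176, 1.66055, 0.1285)–(0.958717, 1.66055, 0.1285)  len=1.5409
  (v4,v6,v7) [+-+] → (-0.582176, 1.66055, 0.1285)–(-0.958717, 1.66055, 0.1285)  len=0.3765
  (v4,v7,v5) [++-] → (-0.188271, 1.1648, 0.1285)–(0.6725, 1.1648, 0.1285)  len=0.8608
  (v5,v7,v8) [-+-] → (-0.188271, 1.1648, 0.1285)–(-0.6725, 1.1648, 0.1285)  len=0.4842
  (v6,v9,v7) [--+] → (-1.72916, 0.326093, 0.1285)–(-0.958717, 1.66055, 0.1285)  len=1.5409
  (v7,v9,v10) [+-+] → (-1.72916, 0.326093, 0.1285)–(-1.91743, 0, 0.1285)  len=0.3765
  (v7,v10,v8) [++-] → (-1.10289, 0.419353, 0.1285)–(-0.6725, 1.1648, 0.1285)  len=0.8608
  (v8,v10,v11) [-+-] → (-1.10289, 0.419353, 0.1285)–(-1.345, 0, 0.1285)  len=0.4842
  (v9,v12,v10) [--+] → (-1.14699, -1.33446, 0.1285)–(-1.91743, 0, 0.1285)  len=1.5409
  (v10,v12,v13) [+-+] → (-1.14699, -1.33446, 0.1285)–(-0.958717, -1.66055, 0.1285)  len=0.3765
  (v10,v13,v11) [++-] → (-0.914615, -0.745447, 0.1285)–(-1.345, 0, 0.1285)  len=0.8608
  (v11,v13,v14) [-+-] → (-0.914615, -0.745447, 0.1285)–(-0.6725, -1.1648, 0.1285)  len=0.4842
  (v12,v15,v13) [--+] → (0.582176, -1.66055, 0.1285)–(-0.958717, -1.66055, 0.1285)  len=1.5409
  (v13,v15,v16) [+-+] → (0.582176, -1.66055, 0.1285)–(0.958717, -1.66055, 0.1285)  len=0.3765
  (v13,v16,v14) [++-] → (0.188271, -1.1648, 0.1285)–(-0.6725, -1.1648, 0.1285)  len=0.8608
  (v14,v16,v17) [-+-] → (0.188271, -1.1648, 0.1285)–(0.6725, -1.1648, 0.1285)  len=0.4842
  (v15,v0,v16) [--+] → (1.72916, -0.326093, 0.1285)–(0.958717, -1.66055, 0.1285)  len=1.5409
  (v16,v0,v1) [+-+] → (1.72916, -0.326093, 0.1285)–(1.91743, 0, 0.1285)  len=0.3765
  (v16,v1,v17) [++-] → (1.10289, -0.419353, 0.1285)–(0.6725, -1.1648, 0.1285)  len=0.8608
  (v17,v1,v2) [-+-] → (1.10289, -0.419353, 0.1285)–(1.345, 0, 0.1285)  len=0.4842

Chained into 2 loop(s):
  loop 1: 12 segments, perimeter = 11.5046
  loop 2: 12 segments, perimeter = 8.0700
Total perimeter = 19.575

loops=2 perimeter=19.575


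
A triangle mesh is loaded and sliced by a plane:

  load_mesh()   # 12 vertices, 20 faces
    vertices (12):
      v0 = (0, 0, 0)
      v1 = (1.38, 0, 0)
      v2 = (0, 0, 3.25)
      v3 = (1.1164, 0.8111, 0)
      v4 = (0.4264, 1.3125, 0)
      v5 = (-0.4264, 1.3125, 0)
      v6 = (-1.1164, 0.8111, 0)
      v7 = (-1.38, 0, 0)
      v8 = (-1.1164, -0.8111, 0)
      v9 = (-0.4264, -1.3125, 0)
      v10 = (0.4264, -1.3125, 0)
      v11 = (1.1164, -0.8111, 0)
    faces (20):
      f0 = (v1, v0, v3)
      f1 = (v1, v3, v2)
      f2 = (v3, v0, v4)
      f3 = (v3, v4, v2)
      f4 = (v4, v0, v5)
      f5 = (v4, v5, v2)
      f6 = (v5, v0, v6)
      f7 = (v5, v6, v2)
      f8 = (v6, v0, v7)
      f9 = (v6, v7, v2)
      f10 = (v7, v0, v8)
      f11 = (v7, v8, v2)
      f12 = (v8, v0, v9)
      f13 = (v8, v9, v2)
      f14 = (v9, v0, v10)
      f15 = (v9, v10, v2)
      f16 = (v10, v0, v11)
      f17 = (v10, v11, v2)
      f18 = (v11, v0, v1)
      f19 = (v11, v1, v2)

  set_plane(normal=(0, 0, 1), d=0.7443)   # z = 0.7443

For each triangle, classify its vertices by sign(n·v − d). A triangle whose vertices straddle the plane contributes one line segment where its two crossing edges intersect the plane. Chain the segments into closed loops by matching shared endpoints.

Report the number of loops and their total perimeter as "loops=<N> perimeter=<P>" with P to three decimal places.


loops=1 perimeter=6.576

Straddling triangles (10 of 20):
  (v1,v3,v2) [--+] → (0.860727, 0.625346, 0.7443)–(1.06396, 0, 0.7443)  len=0.6575
  (v3,v4,v2) [--+] → (0.328748, 1.01192, 0.7443)–(0.860727, 0.625346, 0.7443)  len=0.6576
  (v4,v5,v2) [--+] → (-0.328748, 1.01192, 0.7443)–(0.328748, 1.01192, 0.7443)  len=0.6575
  (v5,v6,v2) [--+] → (-0.860727, 0.625346, 0.7443)–(-0.328748, 1.01192, 0.7443)  len=0.6576
  (v6,v7,v2) [--+] → (-1.06396, 0, 0.7443)–(-0.860727, 0.625346, 0.7443)  len=0.6575
  (v7,v8,v2) [--+] → (-0.860727, -0.625346, 0.7443)–(-1.06396, 0, 0.7443)  len=0.6575
  (v8,v9,v2) [--+] → (-0.328748, -1.01192, 0.7443)–(-0.860727, -0.625346, 0.7443)  len=0.6576
  (v9,v10,v2) [--+] → (0.328748, -1.01192, 0.7443)–(-0.328748, -1.01192, 0.7443)  len=0.6575
  (v10,v11,v2) [--+] → (0.860727, -0.625346, 0.7443)–(0.328748, -1.01192, 0.7443)  len=0.6576
  (v11,v1,v2) [--+] → (1.06396, 0, 0.7443)–(0.860727, -0.625346, 0.7443)  len=0.6575

Chained into 1 loop(s):
  loop 1: 10 segments, perimeter = 6.5756
Total perimeter = 6.576


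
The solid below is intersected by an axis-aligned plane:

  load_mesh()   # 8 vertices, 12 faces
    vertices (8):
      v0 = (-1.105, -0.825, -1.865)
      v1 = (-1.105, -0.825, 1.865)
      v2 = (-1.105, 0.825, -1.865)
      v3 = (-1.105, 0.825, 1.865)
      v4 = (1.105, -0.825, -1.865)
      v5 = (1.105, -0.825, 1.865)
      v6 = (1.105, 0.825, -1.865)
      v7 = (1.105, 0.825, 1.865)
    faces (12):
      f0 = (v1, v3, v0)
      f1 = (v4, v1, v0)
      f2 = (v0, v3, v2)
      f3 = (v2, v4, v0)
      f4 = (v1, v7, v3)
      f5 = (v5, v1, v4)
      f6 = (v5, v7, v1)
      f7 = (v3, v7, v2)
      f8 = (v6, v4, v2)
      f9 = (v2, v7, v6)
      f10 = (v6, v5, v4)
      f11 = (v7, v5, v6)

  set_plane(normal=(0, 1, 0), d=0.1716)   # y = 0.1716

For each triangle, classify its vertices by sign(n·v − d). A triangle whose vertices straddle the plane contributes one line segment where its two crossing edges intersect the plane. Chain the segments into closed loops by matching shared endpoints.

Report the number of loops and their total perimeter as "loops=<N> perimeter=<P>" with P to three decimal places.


loops=1 perimeter=11.880

Straddling triangles (8 of 12):
  (v1,v3,v0) [-+-] → (-1.105, 0.1716, 1.865)–(-1.105, 0.1716, 0.38792)  len=1.4771
  (v0,v3,v2) [-++] → (-1.105, 0.1716, 0.38792)–(-1.105, 0.1716, -1.865)  len=2.2529
  (v2,v4,v0) [+--] → (-0.22984, 0.1716, -1.865)–(-1.105, 0.1716, -1.865)  len=0.8752
  (v1,v7,v3) [-++] → (0.22984, 0.1716, 1.865)–(-1.105, 0.1716, 1.865)  len=1.3348
  (v5,v7,v1) [-+-] → (1.105, 0.1716, 1.865)–(0.22984, 0.1716, 1.865)  len=0.8752
  (v6,v4,v2) [+-+] → (1.105, 0.1716, -1.865)–(-0.22984, 0.1716, -1.865)  len=1.3348
  (v6,v5,v4) [+--] → (1.105, 0.1716, -0.38792)–(1.105, 0.1716, -1.865)  len=1.4771
  (v7,v5,v6) [+-+] → (1.105, 0.1716, 1.865)–(1.105, 0.1716, -0.38792)  len=2.2529

Chained into 1 loop(s):
  loop 1: 8 segments, perimeter = 11.8800
Total perimeter = 11.880


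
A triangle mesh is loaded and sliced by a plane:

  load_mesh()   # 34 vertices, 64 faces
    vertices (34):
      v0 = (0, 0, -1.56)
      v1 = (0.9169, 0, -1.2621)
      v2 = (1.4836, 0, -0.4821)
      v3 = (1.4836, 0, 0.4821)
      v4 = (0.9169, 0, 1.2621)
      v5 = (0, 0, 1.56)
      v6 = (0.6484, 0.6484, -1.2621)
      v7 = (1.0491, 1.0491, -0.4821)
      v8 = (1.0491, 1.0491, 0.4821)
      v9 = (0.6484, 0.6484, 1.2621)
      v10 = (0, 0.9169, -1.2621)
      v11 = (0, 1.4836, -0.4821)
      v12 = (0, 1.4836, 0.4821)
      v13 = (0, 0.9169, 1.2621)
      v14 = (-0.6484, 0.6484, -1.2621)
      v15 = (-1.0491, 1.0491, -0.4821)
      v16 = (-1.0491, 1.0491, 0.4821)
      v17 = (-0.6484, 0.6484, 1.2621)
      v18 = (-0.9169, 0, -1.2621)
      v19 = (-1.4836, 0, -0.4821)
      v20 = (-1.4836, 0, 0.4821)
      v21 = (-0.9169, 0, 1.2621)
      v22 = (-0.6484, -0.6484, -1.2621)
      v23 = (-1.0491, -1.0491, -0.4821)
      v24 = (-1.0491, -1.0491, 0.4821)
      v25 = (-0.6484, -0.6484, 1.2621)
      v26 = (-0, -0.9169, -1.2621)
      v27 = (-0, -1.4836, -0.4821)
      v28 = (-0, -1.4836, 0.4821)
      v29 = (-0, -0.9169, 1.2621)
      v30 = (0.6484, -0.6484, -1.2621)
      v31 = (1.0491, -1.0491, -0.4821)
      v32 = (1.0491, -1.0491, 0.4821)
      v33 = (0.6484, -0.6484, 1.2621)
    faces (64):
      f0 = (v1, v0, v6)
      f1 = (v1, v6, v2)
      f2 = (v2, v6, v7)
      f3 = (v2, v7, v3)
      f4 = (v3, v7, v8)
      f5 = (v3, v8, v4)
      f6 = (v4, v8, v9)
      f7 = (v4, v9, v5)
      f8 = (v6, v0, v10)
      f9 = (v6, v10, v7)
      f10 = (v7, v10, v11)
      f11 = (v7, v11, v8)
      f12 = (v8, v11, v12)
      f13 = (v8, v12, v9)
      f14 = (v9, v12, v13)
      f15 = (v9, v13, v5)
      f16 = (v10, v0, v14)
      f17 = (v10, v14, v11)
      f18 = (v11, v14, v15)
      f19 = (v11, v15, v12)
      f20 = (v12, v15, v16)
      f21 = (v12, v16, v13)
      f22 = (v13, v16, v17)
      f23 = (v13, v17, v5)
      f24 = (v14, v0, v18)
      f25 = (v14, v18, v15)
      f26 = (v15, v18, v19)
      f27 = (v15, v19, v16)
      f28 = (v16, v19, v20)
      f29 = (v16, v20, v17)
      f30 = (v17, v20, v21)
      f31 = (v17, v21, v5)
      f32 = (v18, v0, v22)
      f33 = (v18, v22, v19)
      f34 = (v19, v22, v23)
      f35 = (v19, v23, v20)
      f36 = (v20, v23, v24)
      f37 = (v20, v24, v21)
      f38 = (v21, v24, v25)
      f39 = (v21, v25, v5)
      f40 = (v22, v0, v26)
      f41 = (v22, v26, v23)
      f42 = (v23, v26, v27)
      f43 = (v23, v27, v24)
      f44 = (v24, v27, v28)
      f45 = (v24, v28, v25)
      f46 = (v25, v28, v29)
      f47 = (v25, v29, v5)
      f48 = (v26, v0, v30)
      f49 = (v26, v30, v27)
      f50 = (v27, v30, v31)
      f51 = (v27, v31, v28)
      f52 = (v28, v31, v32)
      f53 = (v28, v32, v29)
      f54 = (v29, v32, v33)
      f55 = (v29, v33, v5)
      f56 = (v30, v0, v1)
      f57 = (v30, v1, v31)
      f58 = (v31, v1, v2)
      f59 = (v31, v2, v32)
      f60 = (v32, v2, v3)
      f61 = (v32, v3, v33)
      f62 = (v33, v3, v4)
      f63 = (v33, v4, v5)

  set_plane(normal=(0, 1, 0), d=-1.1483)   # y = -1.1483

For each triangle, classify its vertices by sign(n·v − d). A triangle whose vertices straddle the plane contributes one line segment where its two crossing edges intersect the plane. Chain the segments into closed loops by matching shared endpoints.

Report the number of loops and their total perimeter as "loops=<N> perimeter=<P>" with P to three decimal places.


loops=1 perimeter=5.656

Straddling triangles (10 of 64):
  (v23,v26,v27) [++-] → (0, -1.1483, -0.943603)–(-0.809582, -1.1483, -0.4821)  len=0.9319
  (v23,v27,v24) [+-+] → (-0.809582, -1.1483, -0.4821)–(-0.809582, -1.1483, 0.261965)  len=0.7441
  (v24,v27,v28) [+--] → (-0.809582, -1.1483, 0.261965)–(-0.809582, -1.1483, 0.4821)  len=0.2201
  (v24,v28,v25) [+-+] → (-0.809582, -1.1483, 0.4821)–(-0.260307, -1.1483, 0.795239)  len=0.6323
  (v25,v28,v29) [+-+] → (-0.260307, -1.1483, 0.795239)–(0, -1.1483, 0.943603)  len=0.2996
  (v26,v30,v27) [++-] → (0.260307, -1.1483, -0.795239)–(0, -1.1483, -0.943603)  len=0.2996
  (v27,v30,v31) [-++] → (0.260307, -1.1483, -0.795239)–(0.809582, -1.1483, -0.4821)  len=0.6323
  (v27,v31,v28) [-+-] → (0.809582, -1.1483, -0.4821)–(0.809582, -1.1483, -0.261965)  len=0.2201
  (v28,v31,v32) [-++] → (0.809582, -1.1483, -0.261965)–(0.809582, -1.1483, 0.4821)  len=0.7441
  (v28,v32,v29) [-++] → (0.809582, -1.1483, 0.4821)–(0, -1.1483, 0.943603)  len=0.9319

Chained into 1 loop(s):
  loop 1: 10 segments, perimeter = 5.6559
Total perimeter = 5.656


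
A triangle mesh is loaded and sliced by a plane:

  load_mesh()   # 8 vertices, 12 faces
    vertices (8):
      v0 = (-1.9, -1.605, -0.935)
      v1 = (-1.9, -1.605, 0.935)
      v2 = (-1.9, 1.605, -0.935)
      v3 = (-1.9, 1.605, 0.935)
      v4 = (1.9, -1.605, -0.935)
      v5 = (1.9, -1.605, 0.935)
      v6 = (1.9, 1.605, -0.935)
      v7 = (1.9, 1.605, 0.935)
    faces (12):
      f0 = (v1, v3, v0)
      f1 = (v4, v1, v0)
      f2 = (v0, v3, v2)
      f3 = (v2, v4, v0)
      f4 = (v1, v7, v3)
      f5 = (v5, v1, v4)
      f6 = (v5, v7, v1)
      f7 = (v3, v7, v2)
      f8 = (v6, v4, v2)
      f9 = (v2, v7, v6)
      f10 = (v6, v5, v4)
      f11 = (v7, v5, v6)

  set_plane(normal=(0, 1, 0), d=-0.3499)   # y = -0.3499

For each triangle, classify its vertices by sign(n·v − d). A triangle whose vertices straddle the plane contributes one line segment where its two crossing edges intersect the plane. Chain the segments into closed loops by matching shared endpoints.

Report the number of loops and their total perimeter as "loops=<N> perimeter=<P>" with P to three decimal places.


loops=1 perimeter=11.340

Straddling triangles (8 of 12):
  (v1,v3,v0) [-+-] → (-1.9, -0.3499, 0.935)–(-1.9, -0.3499, -0.203836)  len=1.1388
  (v0,v3,v2) [-++] → (-1.9, -0.3499, -0.203836)–(-1.9, -0.3499, -0.935)  len=0.7312
  (v2,v4,v0) [+--] → (0.414212, -0.3499, -0.935)–(-1.9, -0.3499, -0.935)  len=2.3142
  (v1,v7,v3) [-++] → (-0.414212, -0.3499, 0.935)–(-1.9, -0.3499, 0.935)  len=1.4858
  (v5,v7,v1) [-+-] → (1.9, -0.3499, 0.935)–(-0.414212, -0.3499, 0.935)  len=2.3142
  (v6,v4,v2) [+-+] → (1.9, -0.3499, -0.935)–(0.414212, -0.3499, -0.935)  len=1.4858
  (v6,v5,v4) [+--] → (1.9, -0.3499, 0.203836)–(1.9, -0.3499, -0.935)  len=1.1388
  (v7,v5,v6) [+-+] → (1.9, -0.3499, 0.935)–(1.9, -0.3499, 0.203836)  len=0.7312

Chained into 1 loop(s):
  loop 1: 8 segments, perimeter = 11.3400
Total perimeter = 11.340


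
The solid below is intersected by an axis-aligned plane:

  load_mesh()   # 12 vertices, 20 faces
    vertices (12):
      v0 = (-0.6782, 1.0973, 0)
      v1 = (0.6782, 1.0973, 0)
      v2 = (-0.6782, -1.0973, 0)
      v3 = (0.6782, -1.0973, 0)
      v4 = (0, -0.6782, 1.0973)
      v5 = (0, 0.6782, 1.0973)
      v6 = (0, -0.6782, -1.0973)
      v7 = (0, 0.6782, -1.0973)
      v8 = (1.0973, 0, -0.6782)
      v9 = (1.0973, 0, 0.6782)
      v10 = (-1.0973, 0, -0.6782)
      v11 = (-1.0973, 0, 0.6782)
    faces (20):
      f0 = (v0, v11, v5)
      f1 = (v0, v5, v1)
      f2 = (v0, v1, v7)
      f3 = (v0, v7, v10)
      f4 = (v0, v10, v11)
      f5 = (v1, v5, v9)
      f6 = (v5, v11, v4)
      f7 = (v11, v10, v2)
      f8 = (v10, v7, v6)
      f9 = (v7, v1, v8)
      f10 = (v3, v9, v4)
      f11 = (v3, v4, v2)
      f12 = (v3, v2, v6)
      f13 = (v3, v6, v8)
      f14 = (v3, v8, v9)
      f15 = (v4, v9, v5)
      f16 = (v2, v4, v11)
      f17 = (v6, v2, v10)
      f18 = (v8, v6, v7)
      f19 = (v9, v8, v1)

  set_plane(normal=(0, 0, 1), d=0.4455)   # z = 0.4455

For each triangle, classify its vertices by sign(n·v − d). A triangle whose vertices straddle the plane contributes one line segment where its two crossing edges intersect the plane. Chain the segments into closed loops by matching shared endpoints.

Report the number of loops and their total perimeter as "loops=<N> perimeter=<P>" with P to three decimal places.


loops=1 perimeter=6.338

Straddling triangles (10 of 20):
  (v0,v11,v5) [-++] → (-0.953501, 0.376499, 0.4455)–(-0.402853, 0.927147, 0.4455)  len=0.7787
  (v0,v5,v1) [-+-] → (-0.402853, 0.927147, 0.4455)–(0.402853, 0.927147, 0.4455)  len=0.8057
  (v0,v10,v11) [--+] → (-1.0973, 0, 0.4455)–(-0.953501, 0.376499, 0.4455)  len=0.4030
  (v1,v5,v9) [-++] → (0.402853, 0.927147, 0.4455)–(0.953501, 0.376499, 0.4455)  len=0.7787
  (v11,v10,v2) [+--] → (-1.0973, 0, 0.4455)–(-0.953501, -0.376499, 0.4455)  len=0.4030
  (v3,v9,v4) [-++] → (0.953501, -0.376499, 0.4455)–(0.402853, -0.927147, 0.4455)  len=0.7787
  (v3,v4,v2) [-+-] → (0.402853, -0.927147, 0.4455)–(-0.402853, -0.927147, 0.4455)  len=0.8057
  (v3,v8,v9) [--+] → (1.0973, 0, 0.4455)–(0.953501, -0.376499, 0.4455)  len=0.4030
  (v2,v4,v11) [-++] → (-0.402853, -0.927147, 0.4455)–(-0.953501, -0.376499, 0.4455)  len=0.7787
  (v9,v8,v1) [+--] → (1.0973, 0, 0.4455)–(0.953501, 0.376499, 0.4455)  len=0.4030

Chained into 1 loop(s):
  loop 1: 10 segments, perimeter = 6.3384
Total perimeter = 6.338


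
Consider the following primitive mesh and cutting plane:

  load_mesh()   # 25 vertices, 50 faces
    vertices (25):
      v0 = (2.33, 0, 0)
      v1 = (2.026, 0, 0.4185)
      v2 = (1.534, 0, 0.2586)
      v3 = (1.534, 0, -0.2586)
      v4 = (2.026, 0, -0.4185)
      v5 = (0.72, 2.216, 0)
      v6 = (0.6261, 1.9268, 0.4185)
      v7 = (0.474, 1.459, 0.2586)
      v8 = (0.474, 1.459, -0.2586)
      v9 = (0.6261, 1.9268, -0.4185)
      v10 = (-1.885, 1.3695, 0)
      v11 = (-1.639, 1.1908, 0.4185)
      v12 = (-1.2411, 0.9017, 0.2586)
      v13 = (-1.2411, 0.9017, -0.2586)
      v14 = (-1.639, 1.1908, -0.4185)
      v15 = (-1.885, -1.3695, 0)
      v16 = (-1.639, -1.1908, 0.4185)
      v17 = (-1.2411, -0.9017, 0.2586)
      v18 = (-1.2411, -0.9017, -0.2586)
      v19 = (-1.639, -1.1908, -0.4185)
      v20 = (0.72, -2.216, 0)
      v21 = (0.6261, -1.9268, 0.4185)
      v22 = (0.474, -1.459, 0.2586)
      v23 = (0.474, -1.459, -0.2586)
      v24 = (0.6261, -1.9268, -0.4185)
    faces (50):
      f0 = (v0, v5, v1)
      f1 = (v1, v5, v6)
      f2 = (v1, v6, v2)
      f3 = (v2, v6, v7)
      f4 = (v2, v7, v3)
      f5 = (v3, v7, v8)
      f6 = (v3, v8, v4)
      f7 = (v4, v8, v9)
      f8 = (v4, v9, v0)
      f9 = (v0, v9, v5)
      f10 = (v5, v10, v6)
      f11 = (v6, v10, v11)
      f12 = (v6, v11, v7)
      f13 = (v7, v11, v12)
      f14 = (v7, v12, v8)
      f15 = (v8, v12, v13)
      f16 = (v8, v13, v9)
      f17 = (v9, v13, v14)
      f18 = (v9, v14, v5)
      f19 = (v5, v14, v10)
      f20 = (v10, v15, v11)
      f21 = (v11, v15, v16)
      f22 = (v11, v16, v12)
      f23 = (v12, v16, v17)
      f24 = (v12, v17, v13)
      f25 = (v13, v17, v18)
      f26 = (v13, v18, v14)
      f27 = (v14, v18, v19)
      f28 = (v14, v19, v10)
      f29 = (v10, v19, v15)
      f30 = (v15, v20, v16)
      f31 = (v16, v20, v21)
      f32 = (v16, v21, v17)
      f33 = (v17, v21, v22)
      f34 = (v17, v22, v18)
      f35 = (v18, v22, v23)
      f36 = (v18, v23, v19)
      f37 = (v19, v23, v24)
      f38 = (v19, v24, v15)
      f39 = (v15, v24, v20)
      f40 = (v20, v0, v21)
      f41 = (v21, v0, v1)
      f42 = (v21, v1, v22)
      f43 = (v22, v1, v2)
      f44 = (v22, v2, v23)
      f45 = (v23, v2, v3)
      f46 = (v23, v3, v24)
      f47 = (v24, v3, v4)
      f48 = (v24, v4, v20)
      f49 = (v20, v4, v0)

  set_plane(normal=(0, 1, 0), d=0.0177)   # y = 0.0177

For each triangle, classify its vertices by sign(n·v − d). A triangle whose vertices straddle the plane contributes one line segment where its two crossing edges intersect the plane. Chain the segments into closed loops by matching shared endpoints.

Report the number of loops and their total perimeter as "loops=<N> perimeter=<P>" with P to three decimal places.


loops=2 perimeter=4.932

Straddling triangles (20 of 50):
  (v0,v5,v1) [-+-] → (2.31714, 0.0177, 0)–(2.01557, 0.0177, 0.415157)  len=0.5131
  (v1,v5,v6) [-++] → (2.01557, 0.0177, 0.415157)–(2.01314, 0.0177, 0.4185)  len=0.0041
  (v1,v6,v2) [-+-] → (2.01314, 0.0177, 0.4185)–(1.52566, 0.0177, 0.260069)  len=0.5126
  (v2,v6,v7) [-++] → (1.52566, 0.0177, 0.260069)–(1.52114, 0.0177, 0.2586)  len=0.0048
  (v2,v7,v3) [-+-] → (1.52114, 0.0177, 0.2586)–(1.52114, 0.0177, -0.252326)  len=0.5109
  (v3,v7,v8) [-++] → (1.52114, 0.0177, -0.252326)–(1.52114, 0.0177, -0.2586)  len=0.0063
  (v3,v8,v4) [-+-] → (1.52114, 0.0177, -0.2586)–(2.00717, 0.0177, -0.41656)  len=0.5111
  (v4,v8,v9) [-++] → (2.00717, 0.0177, -0.41656)–(2.01314, 0.0177, -0.4185)  len=0.0063
  (v4,v9,v0) [-+-] → (2.01314, 0.0177, -0.4185)–(2.31435, 0.0177, -0.00384443)  len=0.5125
  (v0,v9,v5) [-++] → (2.31435, 0.0177, -0.00384443)–(2.31714, 0.0177, 0)  len=0.0048
  (v10,v15,v11) [+-+] → (-1.885, 0.0177, 0)–(-1.75171, 0.0177, 0.226748)  len=0.2630
  (v11,v15,v16) [+--] → (-1.75171, 0.0177, 0.226748)–(-1.639, 0.0177, 0.4185)  len=0.2224
  (v11,v16,v12) [+-+] → (-1.639, 0.0177, 0.4185)–(-1.4092, 0.0177, 0.326152)  len=0.2477
  (v12,v16,v17) [+--] → (-1.4092, 0.0177, 0.326152)–(-1.2411, 0.0177, 0.2586)  len=0.1812
  (v12,v17,v13) [+-+] → (-1.2411, 0.0177, 0.2586)–(-1.2411, 0.0177, -0.00507621)  len=0.2637
  (v13,v17,v18) [+--] → (-1.2411, 0.0177, -0.00507621)–(-1.2411, 0.0177, -0.2586)  len=0.2535
  (v13,v18,v14) [+-+] → (-1.2411, 0.0177, -0.2586)–(-1.41593, 0.0177, -0.328857)  len=0.1884
  (v14,v18,v19) [+--] → (-1.41593, 0.0177, -0.328857)–(-1.639, 0.0177, -0.4185)  len=0.2404
  (v14,v19,v10) [+-+] → (-1.639, 0.0177, -0.4185)–(-1.75512, 0.0177, -0.220962)  len=0.2291
  (v10,v19,v15) [+--] → (-1.75512, 0.0177, -0.220962)–(-1.885, 0.0177, 0)  len=0.2563

Chained into 2 loop(s):
  loop 1: 10 segments, perimeter = 2.5864
  loop 2: 10 segments, perimeter = 2.3457
Total perimeter = 4.932


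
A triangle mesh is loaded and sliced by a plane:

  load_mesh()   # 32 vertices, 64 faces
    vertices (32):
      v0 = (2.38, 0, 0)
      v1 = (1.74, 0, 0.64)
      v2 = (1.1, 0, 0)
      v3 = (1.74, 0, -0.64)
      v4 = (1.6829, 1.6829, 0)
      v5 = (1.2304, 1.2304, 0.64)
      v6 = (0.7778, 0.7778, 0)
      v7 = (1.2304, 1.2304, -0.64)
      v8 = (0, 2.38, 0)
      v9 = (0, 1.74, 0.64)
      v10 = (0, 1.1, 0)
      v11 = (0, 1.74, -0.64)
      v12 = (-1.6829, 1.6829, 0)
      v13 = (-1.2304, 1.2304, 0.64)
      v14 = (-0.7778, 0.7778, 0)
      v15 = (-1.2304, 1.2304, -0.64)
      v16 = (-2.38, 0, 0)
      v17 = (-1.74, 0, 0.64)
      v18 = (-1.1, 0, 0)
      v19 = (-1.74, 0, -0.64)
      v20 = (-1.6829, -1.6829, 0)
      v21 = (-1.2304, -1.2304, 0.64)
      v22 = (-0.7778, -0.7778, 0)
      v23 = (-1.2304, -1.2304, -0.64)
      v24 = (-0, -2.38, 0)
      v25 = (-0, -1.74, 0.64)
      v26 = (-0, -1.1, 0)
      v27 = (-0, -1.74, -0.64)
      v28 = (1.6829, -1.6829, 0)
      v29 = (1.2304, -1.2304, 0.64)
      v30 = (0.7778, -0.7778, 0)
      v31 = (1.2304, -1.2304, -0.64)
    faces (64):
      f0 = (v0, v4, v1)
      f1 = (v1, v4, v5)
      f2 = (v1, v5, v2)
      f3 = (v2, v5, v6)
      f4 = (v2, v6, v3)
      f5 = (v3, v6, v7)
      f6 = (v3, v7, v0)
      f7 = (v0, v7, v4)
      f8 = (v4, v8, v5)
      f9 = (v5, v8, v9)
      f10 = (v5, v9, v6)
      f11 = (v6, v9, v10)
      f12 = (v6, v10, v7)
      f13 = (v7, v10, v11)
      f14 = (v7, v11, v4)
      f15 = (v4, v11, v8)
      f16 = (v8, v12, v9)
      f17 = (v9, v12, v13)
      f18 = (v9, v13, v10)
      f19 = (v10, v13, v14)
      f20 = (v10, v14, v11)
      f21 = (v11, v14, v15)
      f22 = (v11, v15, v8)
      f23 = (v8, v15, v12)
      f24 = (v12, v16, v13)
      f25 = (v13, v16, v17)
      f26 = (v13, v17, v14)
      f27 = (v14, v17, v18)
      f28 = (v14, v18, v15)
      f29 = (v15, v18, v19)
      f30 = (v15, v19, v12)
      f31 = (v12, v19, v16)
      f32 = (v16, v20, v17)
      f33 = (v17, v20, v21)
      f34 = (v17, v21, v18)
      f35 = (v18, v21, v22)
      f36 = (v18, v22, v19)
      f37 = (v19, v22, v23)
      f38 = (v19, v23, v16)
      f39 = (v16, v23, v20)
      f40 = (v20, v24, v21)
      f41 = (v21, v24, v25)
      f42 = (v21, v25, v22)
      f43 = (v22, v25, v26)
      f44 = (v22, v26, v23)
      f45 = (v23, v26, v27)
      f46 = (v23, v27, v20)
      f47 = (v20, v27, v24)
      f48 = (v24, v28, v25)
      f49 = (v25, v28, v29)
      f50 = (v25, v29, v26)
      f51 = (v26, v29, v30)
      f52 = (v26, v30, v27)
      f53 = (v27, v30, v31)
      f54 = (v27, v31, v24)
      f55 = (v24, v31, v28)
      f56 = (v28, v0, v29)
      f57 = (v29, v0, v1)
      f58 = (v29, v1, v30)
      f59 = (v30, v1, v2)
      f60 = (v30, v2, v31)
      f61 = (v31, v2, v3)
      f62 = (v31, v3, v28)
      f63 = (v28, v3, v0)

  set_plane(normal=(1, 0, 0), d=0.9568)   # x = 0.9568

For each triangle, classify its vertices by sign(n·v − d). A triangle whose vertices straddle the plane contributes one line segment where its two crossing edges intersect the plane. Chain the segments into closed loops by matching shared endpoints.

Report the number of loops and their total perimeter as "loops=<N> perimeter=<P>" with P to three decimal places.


Straddling triangles (20 of 64):
  (v2,v5,v6) [++-] → (0.9568, 0.9568, 0.253115)–(0.9568, 0.345689, 0)  len=0.6615
  (v2,v6,v3) [+-+] → (0.9568, 0.345689, 0)–(0.9568, 0.633104, -0.11906)  len=0.3111
  (v3,v6,v7) [+-+] → (0.9568, 0.633104, -0.11906)–(0.9568, 0.9568, -0.253115)  len=0.3504
  (v4,v8,v5) [+-+] → (0.9568, 1.98367, 0)–(0.9568, 1.48603, 0.497685)  len=0.7038
  (v5,v8,v9) [+--] → (0.9568, 1.48603, 0.497685)–(0.9568, 1.34372, 0.64)  len=0.2013
  (v5,v9,v6) [+--] → (0.9568, 1.34372, 0.64)–(0.9568, 0.9568, 0.253115)  len=0.5472
  (v6,v10,v7) [--+] → (0.9568, 1.2014, -0.497685)–(0.9568, 0.9568, -0.253115)  len=0.3459
  (v7,v10,v11) [+--] → (0.9568, 1.2014, -0.497685)–(0.9568, 1.34372, -0.64)  len=0.2013
  (v7,v11,v4) [+-+] → (0.9568, 1.34372, -0.64)–(0.9568, 1.70754, -0.276133)  len=0.5146
  (v4,v11,v8) [+--] → (0.9568, 1.70754, -0.276133)–(0.9568, 1.98367, 0)  len=0.3905
  (v24,v28,v25) [-+-] → (0.9568, -1.98367, 0)–(0.9568, -1.70754, 0.276133)  len=0.3905
  (v25,v28,v29) [-++] → (0.9568, -1.70754, 0.276133)–(0.9568, -1.34372, 0.64)  len=0.5146
  (v25,v29,v26) [-+-] → (0.9568, -1.34372, 0.64)–(0.9568, -1.2014, 0.497685)  len=0.2013
  (v26,v29,v30) [-+-] → (0.9568, -1.2014, 0.497685)–(0.9568, -0.9568, 0.253115)  len=0.3459
  (v27,v30,v31) [--+] → (0.9568, -0.9568, -0.253115)–(0.9568, -1.34372, -0.64)  len=0.5472
  (v27,v31,v24) [-+-] → (0.9568, -1.34372, -0.64)–(0.9568, -1.48603, -0.497685)  len=0.2013
  (v24,v31,v28) [-++] → (0.9568, -1.48603, -0.497685)–(0.9568, -1.98367, 0)  len=0.7038
  (v29,v1,v30) [++-] → (0.9568, -0.633104, 0.11906)–(0.9568, -0.9568, 0.253115)  len=0.3504
  (v30,v1,v2) [-++] → (0.9568, -0.633104, 0.11906)–(0.9568, -0.345689, 0)  len=0.3111
  (v30,v2,v31) [-++] → (0.9568, -0.345689, 0)–(0.9568, -0.9568, -0.253115)  len=0.6615

Chained into 2 loop(s):
  loop 1: 10 segments, perimeter = 4.2274
  loop 2: 10 segments, perimeter = 4.2274
Total perimeter = 8.455

loops=2 perimeter=8.455


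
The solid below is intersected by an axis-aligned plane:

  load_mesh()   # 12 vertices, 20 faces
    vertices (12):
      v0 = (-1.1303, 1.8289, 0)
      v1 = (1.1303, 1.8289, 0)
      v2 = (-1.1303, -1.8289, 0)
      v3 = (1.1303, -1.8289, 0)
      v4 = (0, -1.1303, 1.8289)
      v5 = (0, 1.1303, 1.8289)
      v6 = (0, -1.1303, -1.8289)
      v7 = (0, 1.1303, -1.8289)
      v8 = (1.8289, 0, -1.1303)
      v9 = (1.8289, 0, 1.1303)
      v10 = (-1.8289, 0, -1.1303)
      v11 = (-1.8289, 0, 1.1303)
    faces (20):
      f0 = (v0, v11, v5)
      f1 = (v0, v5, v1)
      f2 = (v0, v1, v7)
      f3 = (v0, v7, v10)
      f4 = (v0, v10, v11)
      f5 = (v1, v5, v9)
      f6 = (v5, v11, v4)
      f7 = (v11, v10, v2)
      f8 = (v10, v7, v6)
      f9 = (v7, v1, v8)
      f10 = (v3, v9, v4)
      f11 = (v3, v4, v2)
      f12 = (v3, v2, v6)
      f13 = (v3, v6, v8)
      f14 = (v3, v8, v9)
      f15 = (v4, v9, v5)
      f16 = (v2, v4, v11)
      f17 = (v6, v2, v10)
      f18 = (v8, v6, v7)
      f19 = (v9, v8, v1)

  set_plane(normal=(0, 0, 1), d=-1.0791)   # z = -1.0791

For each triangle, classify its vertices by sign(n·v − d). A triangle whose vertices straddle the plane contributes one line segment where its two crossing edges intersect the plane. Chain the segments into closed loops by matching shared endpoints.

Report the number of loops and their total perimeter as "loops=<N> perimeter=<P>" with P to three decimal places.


loops=1 perimeter=9.754

Straddling triangles (10 of 20):
  (v0,v1,v7) [++-] → (0.463393, 1.41671, -1.0791)–(-0.463393, 1.41671, -1.0791)  len=0.9268
  (v0,v7,v10) [+--] → (-0.463393, 1.41671, -1.0791)–(-1.79726, 0.082845, -1.0791)  len=1.8864
  (v0,v10,v11) [+-+] → (-1.79726, 0.082845, -1.0791)–(-1.8289, 0, -1.0791)  len=0.0887
  (v11,v10,v2) [+-+] → (-1.8289, 0, -1.0791)–(-1.79726, -0.082845, -1.0791)  len=0.0887
  (v7,v1,v8) [-+-] → (0.463393, 1.41671, -1.0791)–(1.79726, 0.082845, -1.0791)  len=1.8864
  (v3,v2,v6) [++-] → (-0.463393, -1.41671, -1.0791)–(0.463393, -1.41671, -1.0791)  len=0.9268
  (v3,v6,v8) [+--] → (0.463393, -1.41671, -1.0791)–(1.79726, -0.082845, -1.0791)  len=1.8864
  (v3,v8,v9) [+-+] → (1.79726, -0.082845, -1.0791)–(1.8289, 0, -1.0791)  len=0.0887
  (v6,v2,v10) [-+-] → (-0.463393, -1.41671, -1.0791)–(-1.79726, -0.082845, -1.0791)  len=1.8864
  (v9,v8,v1) [+-+] → (1.8289, 0, -1.0791)–(1.79726, 0.082845, -1.0791)  len=0.0887

Chained into 1 loop(s):
  loop 1: 10 segments, perimeter = 9.7538
Total perimeter = 9.754


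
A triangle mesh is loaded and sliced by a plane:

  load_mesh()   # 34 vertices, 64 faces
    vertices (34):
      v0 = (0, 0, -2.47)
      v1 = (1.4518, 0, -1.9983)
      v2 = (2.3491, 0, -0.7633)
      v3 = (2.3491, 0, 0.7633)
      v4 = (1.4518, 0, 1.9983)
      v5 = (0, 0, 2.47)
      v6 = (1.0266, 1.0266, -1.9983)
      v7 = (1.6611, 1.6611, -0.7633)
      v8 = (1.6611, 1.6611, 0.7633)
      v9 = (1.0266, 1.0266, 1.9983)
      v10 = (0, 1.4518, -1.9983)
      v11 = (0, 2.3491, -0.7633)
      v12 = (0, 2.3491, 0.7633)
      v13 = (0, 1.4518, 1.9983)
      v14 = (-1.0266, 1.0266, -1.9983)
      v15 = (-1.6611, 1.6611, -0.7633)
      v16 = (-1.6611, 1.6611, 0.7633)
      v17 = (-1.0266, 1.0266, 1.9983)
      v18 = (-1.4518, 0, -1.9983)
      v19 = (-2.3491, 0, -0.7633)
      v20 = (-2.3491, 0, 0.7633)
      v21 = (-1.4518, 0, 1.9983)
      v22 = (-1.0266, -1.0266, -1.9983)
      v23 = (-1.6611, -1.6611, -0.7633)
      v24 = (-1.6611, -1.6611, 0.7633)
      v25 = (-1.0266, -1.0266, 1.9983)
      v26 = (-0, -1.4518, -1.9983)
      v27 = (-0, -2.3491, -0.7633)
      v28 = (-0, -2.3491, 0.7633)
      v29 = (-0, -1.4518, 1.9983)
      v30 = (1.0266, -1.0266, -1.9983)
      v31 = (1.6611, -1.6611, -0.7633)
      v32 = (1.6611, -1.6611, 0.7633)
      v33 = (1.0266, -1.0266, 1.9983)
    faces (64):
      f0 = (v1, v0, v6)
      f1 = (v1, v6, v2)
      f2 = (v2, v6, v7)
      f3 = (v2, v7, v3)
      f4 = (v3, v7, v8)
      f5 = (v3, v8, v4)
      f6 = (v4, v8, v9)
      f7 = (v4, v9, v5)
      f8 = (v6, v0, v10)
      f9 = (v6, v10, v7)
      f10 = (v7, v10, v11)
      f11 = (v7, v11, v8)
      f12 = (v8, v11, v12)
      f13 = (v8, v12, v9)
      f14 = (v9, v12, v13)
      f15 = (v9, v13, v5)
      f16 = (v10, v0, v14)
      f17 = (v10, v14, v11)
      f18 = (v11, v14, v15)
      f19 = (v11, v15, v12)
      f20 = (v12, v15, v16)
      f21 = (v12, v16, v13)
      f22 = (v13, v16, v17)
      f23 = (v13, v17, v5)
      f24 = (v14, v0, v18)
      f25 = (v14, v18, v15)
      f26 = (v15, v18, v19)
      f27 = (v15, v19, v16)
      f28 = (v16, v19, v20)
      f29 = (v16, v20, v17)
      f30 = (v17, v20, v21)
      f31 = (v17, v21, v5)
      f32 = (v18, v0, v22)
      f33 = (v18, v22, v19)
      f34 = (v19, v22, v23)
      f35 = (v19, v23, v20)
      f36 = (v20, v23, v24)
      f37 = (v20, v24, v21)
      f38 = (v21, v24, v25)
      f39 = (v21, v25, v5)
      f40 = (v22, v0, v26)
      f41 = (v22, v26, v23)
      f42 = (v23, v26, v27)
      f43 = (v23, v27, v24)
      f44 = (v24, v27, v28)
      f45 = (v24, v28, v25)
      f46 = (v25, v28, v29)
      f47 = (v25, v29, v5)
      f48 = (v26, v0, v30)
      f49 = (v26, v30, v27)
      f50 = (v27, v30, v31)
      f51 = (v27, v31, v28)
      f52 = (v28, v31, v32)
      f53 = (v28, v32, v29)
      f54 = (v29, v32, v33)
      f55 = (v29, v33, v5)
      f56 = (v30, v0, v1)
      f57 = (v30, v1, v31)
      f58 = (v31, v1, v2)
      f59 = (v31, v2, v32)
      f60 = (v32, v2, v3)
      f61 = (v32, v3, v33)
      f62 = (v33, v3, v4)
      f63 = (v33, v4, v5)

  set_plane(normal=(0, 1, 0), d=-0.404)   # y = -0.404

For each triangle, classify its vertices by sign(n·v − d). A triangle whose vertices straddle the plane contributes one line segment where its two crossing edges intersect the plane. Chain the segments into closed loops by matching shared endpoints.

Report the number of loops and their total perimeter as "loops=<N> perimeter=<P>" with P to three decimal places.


Straddling triangles (20 of 64):
  (v18,v0,v22) [++-] → (-0.404, -0.404, -2.28437)–(-1.28447, -0.404, -1.9983)  len=0.9258
  (v18,v22,v19) [+-+] → (-1.28447, -0.404, -1.9983)–(-1.82865, -0.404, -1.24931)  len=0.9258
  (v19,v22,v23) [+--] → (-1.82865, -0.404, -1.24931)–(-2.18177, -0.404, -0.7633)  len=0.6007
  (v19,v23,v20) [+-+] → (-2.18177, -0.404, -0.7633)–(-2.18177, -0.404, 0.392012)  len=1.1553
  (v20,v23,v24) [+--] → (-2.18177, -0.404, 0.392012)–(-2.18177, -0.404, 0.7633)  len=0.3713
  (v20,v24,v21) [+-+] → (-2.18177, -0.404, 0.7633)–(-1.5027, -0.404, 1.69793)  len=1.1553
  (v21,v24,v25) [+--] → (-1.5027, -0.404, 1.69793)–(-1.28447, -0.404, 1.9983)  len=0.3713
  (v21,v25,v5) [+-+] → (-1.28447, -0.404, 1.9983)–(-0.404, -0.404, 2.28437)  len=0.9258
  (v22,v0,v26) [-+-] → (-0.404, -0.404, -2.28437)–(0, -0.404, -2.33874)  len=0.4076
  (v25,v29,v5) [--+] → (0, -0.404, 2.33874)–(-0.404, -0.404, 2.28437)  len=0.4076
  (v26,v0,v30) [-+-] → (0, -0.404, -2.33874)–(0.404, -0.404, -2.28437)  len=0.4076
  (v29,v33,v5) [--+] → (0.404, -0.404, 2.28437)–(0, -0.404, 2.33874)  len=0.4076
  (v30,v0,v1) [-++] → (0.404, -0.404, -2.28437)–(1.28447, -0.404, -1.9983)  len=0.9258
  (v30,v1,v31) [-+-] → (1.28447, -0.404, -1.9983)–(1.5027, -0.404, -1.69793)  len=0.3713
  (v31,v1,v2) [-++] → (1.5027, -0.404, -1.69793)–(2.18177, -0.404, -0.7633)  len=1.1553
  (v31,v2,v32) [-+-] → (2.18177, -0.404, -0.7633)–(2.18177, -0.404, -0.392012)  len=0.3713
  (v32,v2,v3) [-++] → (2.18177, -0.404, -0.392012)–(2.18177, -0.404, 0.7633)  len=1.1553
  (v32,v3,v33) [-+-] → (2.18177, -0.404, 0.7633)–(1.82865, -0.404, 1.24931)  len=0.6007
  (v33,v3,v4) [-++] → (1.82865, -0.404, 1.24931)–(1.28447, -0.404, 1.9983)  len=0.9258
  (v33,v4,v5) [-++] → (1.28447, -0.404, 1.9983)–(0.404, -0.404, 2.28437)  len=0.9258

Chained into 1 loop(s):
  loop 1: 20 segments, perimeter = 14.4931
Total perimeter = 14.493

loops=1 perimeter=14.493


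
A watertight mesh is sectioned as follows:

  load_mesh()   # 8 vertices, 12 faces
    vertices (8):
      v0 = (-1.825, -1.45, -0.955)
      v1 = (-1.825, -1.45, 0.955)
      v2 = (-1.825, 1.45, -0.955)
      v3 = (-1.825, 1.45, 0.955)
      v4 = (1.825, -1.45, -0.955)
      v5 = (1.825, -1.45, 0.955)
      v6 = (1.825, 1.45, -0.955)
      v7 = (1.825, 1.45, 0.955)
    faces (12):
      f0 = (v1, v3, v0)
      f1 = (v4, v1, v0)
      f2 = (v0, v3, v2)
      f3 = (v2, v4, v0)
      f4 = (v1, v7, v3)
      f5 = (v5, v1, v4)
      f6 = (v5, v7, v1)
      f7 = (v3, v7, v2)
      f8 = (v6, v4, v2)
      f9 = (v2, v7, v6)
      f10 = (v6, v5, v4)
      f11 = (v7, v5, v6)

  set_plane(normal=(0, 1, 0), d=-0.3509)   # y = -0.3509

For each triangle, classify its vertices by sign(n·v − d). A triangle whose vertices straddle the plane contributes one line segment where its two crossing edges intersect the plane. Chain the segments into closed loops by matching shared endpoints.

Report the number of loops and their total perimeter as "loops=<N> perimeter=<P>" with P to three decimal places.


Straddling triangles (8 of 12):
  (v1,v3,v0) [-+-] → (-1.825, -0.3509, 0.955)–(-1.825, -0.3509, -0.23111)  len=1.1861
  (v0,v3,v2) [-++] → (-1.825, -0.3509, -0.23111)–(-1.825, -0.3509, -0.955)  len=0.7239
  (v2,v4,v0) [+--] → (0.44165, -0.3509, -0.955)–(-1.825, -0.3509, -0.955)  len=2.2666
  (v1,v7,v3) [-++] → (-0.44165, -0.3509, 0.955)–(-1.825, -0.3509, 0.955)  len=1.3834
  (v5,v7,v1) [-+-] → (1.825, -0.3509, 0.955)–(-0.44165, -0.3509, 0.955)  len=2.2666
  (v6,v4,v2) [+-+] → (1.825, -0.3509, -0.955)–(0.44165, -0.3509, -0.955)  len=1.3834
  (v6,v5,v4) [+--] → (1.825, -0.3509, 0.23111)–(1.825, -0.3509, -0.955)  len=1.1861
  (v7,v5,v6) [+-+] → (1.825, -0.3509, 0.955)–(1.825, -0.3509, 0.23111)  len=0.7239

Chained into 1 loop(s):
  loop 1: 8 segments, perimeter = 11.1200
Total perimeter = 11.120

loops=1 perimeter=11.120


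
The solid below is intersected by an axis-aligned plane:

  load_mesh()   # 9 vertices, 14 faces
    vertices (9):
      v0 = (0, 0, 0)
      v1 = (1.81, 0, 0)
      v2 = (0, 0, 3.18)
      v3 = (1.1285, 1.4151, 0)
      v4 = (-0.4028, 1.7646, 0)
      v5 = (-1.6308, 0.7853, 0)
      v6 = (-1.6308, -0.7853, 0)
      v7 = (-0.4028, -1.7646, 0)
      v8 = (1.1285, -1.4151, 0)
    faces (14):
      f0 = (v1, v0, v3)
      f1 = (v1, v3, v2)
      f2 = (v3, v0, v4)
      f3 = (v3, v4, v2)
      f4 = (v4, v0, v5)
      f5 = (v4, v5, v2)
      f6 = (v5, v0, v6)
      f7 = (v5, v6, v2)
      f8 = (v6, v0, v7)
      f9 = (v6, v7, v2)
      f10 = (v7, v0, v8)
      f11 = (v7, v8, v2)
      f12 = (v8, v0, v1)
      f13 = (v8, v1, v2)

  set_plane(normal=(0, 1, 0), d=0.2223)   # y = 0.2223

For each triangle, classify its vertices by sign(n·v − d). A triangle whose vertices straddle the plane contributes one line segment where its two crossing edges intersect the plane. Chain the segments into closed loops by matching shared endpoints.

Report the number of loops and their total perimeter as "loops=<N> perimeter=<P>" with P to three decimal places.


Straddling triangles (8 of 14):
  (v1,v0,v3) [--+] → (0.177278, 0.2223, 0)–(1.70294, 0.2223, 0)  len=1.5257
  (v1,v3,v2) [-+-] → (1.70294, 0.2223, 0)–(0.177278, 0.2223, 2.68045)  len=3.0842
  (v3,v0,v4) [+-+] → (0.177278, 0.2223, 0)–(-0.0507438, 0.2223, 0)  len=0.2280
  (v3,v4,v2) [++-] → (-0.0507438, 0.2223, 2.77939)–(0.177278, 0.2223, 2.68045)  len=0.2486
  (v4,v0,v5) [+-+] → (-0.0507438, 0.2223, 0)–(-0.461641, 0.2223, 0)  len=0.4109
  (v4,v5,v2) [++-] → (-0.461641, 0.2223, 2.27982)–(-0.0507438, 0.2223, 2.77939)  len=0.6468
  (v5,v0,v6) [+--] → (-0.461641, 0.2223, 0)–(-1.6308, 0.2223, 0)  len=1.1692
  (v5,v6,v2) [+--] → (-1.6308, 0.2223, 0)–(-0.461641, 0.2223, 2.27982)  len=2.5621

Chained into 1 loop(s):
  loop 1: 8 segments, perimeter = 9.8755
Total perimeter = 9.876

loops=1 perimeter=9.876


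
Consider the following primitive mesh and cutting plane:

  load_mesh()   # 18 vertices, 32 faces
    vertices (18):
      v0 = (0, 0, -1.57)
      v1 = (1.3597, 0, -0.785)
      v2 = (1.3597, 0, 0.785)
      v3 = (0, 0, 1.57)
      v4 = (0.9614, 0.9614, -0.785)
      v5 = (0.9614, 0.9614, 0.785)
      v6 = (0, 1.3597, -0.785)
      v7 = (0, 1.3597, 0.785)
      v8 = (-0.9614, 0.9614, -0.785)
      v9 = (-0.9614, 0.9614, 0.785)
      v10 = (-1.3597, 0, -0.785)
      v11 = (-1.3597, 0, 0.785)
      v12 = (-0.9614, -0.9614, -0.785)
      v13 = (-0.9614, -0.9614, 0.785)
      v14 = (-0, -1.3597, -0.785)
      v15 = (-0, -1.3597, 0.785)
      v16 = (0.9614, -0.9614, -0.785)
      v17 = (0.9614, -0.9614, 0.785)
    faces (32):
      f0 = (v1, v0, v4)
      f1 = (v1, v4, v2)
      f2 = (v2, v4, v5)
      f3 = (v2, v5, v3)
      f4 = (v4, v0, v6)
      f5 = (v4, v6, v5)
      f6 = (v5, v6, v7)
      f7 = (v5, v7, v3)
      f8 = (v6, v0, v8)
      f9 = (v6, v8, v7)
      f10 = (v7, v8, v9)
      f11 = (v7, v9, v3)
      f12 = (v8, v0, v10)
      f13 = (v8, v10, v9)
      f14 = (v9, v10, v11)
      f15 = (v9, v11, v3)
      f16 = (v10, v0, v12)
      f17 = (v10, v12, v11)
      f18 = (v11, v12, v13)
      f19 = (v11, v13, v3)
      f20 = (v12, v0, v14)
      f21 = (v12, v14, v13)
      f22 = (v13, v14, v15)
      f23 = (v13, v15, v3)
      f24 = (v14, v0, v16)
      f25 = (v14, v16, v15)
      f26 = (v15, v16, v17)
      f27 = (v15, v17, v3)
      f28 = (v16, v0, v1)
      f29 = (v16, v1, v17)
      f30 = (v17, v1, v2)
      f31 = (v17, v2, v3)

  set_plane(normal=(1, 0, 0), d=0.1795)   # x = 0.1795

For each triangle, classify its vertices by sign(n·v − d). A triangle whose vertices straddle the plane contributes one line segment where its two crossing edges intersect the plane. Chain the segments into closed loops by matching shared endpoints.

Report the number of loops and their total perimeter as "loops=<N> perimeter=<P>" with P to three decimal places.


loops=1 perimeter=8.986

Straddling triangles (12 of 32):
  (v1,v0,v4) [+-+] → (0.1795, 0, -1.46637)–(0.1795, 0.1795, -1.42344)  len=0.1846
  (v2,v5,v3) [++-] → (0.1795, 0.1795, 1.42344)–(0.1795, 0, 1.46637)  len=0.1846
  (v4,v0,v6) [+--] → (0.1795, 0.1795, -1.42344)–(0.1795, 1.28533, -0.785)  len=1.2769
  (v4,v6,v5) [+-+] → (0.1795, 1.28533, -0.785)–(0.1795, 1.28533, -0.49187)  len=0.2931
  (v5,v6,v7) [+--] → (0.1795, 1.28533, -0.49187)–(0.1795, 1.28533, 0.785)  len=1.2769
  (v5,v7,v3) [+--] → (0.1795, 1.28533, 0.785)–(0.1795, 0.1795, 1.42344)  len=1.2769
  (v14,v0,v16) [--+] → (0.1795, -0.1795, -1.42344)–(0.1795, -1.28533, -0.785)  len=1.2769
  (v14,v16,v15) [-+-] → (0.1795, -1.28533, -0.785)–(0.1795, -1.28533, 0.49187)  len=1.2769
  (v15,v16,v17) [-++] → (0.1795, -1.28533, 0.49187)–(0.1795, -1.28533, 0.785)  len=0.2931
  (v15,v17,v3) [-+-] → (0.1795, -1.28533, 0.785)–(0.1795, -0.1795, 1.42344)  len=1.2769
  (v16,v0,v1) [+-+] → (0.1795, -0.1795, -1.42344)–(0.1795, 0, -1.46637)  len=0.1846
  (v17,v2,v3) [++-] → (0.1795, 0, 1.46637)–(0.1795, -0.1795, 1.42344)  len=0.1846

Chained into 1 loop(s):
  loop 1: 12 segments, perimeter = 8.9858
Total perimeter = 8.986
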